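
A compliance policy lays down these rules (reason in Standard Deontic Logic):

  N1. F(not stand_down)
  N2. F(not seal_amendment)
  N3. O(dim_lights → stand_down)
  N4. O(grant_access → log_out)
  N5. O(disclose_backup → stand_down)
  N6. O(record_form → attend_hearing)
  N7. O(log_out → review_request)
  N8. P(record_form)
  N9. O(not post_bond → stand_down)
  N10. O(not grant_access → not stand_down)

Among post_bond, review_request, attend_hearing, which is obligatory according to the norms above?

Premise 1, F(not stand_down), is equivalent to O(stand_down).
The contrapositive of premise 10 (O(not grant_access → not stand_down)) is O(stand_down → grant_access), and O(stand_down) is already established, so O(grant_access).
Premise 4 is O(grant_access → log_out); since O(grant_access), deontic closure gives O(log_out).
With premise 7, O(log_out → review_request), the K-axiom yields O(review_request).
So O(review_request) holds — review_request is obligatory. None of the other listed options is made obligatory by any chain of premises.

review_request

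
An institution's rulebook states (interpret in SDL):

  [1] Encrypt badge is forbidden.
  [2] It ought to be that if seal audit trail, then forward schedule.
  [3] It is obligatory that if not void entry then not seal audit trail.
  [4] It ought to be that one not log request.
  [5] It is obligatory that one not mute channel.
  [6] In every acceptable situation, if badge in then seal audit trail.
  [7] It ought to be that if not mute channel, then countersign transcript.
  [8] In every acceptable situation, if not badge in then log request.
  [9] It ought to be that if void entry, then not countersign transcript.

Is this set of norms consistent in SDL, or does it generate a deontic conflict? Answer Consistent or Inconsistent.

Premise 5 states O(¬mute_channel) outright.
With premise 7, O(¬mute_channel → countersign_transcript), the K-axiom yields O(countersign_transcript).
Premise 9 is O(void_entry → ¬countersign_transcript); contrapositively O(countersign_transcript → ¬void_entry). Since O(countersign_transcript) holds, K gives O(¬void_entry).
From O(¬void_entry) and premise 3, O(¬void_entry → ¬seal_audit_trail), we obtain O(¬seal_audit_trail).
Premise 6 is O(badge_in → seal_audit_trail); contrapositively O(¬seal_audit_trail → ¬badge_in). Since O(¬seal_audit_trail) holds, K gives O(¬badge_in).
With premise 8, O(¬badge_in → log_request), the K-axiom yields O(log_request).
But premise 4 directly asserts O(¬log_request).
We now have both O(log_request) and O(¬log_request) — log_request is simultaneously obligatory and forbidden, violating the D-axiom.

Inconsistent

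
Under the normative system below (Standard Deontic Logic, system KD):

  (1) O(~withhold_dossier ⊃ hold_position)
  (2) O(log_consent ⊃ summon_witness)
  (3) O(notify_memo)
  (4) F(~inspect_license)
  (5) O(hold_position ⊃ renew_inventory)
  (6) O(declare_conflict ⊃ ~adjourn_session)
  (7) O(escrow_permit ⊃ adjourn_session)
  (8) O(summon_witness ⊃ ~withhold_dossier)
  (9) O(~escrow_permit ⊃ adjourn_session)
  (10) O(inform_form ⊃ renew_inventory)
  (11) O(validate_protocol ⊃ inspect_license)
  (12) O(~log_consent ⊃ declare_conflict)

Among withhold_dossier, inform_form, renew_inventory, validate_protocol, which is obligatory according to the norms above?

By case analysis on ~escrow_permit: premise 9 gives O(~escrow_permit ⊃ adjourn_session) and premise 7 gives O(escrow_permit ⊃ adjourn_session), so O(adjourn_session) either way.
Premise 6 is O(declare_conflict ⊃ ~adjourn_session); contrapositively O(adjourn_session ⊃ ~declare_conflict). Since O(adjourn_session) holds, K gives O(~declare_conflict).
Premise 12 is O(~log_consent ⊃ declare_conflict); contrapositively O(~declare_conflict ⊃ log_consent). Since O(~declare_conflict) holds, K gives O(log_consent).
From O(log_consent) and premise 2, O(log_consent ⊃ summon_witness), we obtain O(summon_witness).
Premise 8 is O(summon_witness ⊃ ~withhold_dossier); since O(summon_witness), deontic closure gives O(~withhold_dossier).
From O(~withhold_dossier) and premise 1, O(~withhold_dossier ⊃ hold_position), we obtain O(hold_position).
From O(hold_position) and premise 5, O(hold_position ⊃ renew_inventory), we obtain O(renew_inventory).
So O(renew_inventory) holds — renew_inventory is obligatory. None of the other listed options is made obligatory by any chain of premises.

renew_inventory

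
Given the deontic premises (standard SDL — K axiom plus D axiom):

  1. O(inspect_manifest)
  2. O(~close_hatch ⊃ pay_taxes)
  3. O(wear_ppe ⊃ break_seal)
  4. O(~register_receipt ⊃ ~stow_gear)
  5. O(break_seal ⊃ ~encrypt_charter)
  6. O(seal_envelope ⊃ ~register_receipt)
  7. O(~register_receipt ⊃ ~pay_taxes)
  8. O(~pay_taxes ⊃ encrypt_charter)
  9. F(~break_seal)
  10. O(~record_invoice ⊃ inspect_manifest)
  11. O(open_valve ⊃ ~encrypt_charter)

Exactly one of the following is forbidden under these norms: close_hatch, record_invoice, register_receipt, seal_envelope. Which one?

seal_envelope

Premise 9 is F(~break_seal), i.e. O(break_seal).
Premise 5 is O(break_seal ⊃ ~encrypt_charter); since O(break_seal), deontic closure gives O(~encrypt_charter).
Premise 8 is O(~pay_taxes ⊃ encrypt_charter); contrapositively O(~encrypt_charter ⊃ pay_taxes). Since O(~encrypt_charter) holds, K gives O(pay_taxes).
Premise 7, O(~register_receipt ⊃ ~pay_taxes), contraposes to O(pay_taxes ⊃ register_receipt); with O(pay_taxes) we get O(register_receipt).
Premise 6 is O(seal_envelope ⊃ ~register_receipt); contrapositively O(register_receipt ⊃ ~seal_envelope). Since O(register_receipt) holds, K gives O(~seal_envelope).
So O(~seal_envelope) holds, i.e. seal_envelope is forbidden. None of the other listed options is forbidden under the premises.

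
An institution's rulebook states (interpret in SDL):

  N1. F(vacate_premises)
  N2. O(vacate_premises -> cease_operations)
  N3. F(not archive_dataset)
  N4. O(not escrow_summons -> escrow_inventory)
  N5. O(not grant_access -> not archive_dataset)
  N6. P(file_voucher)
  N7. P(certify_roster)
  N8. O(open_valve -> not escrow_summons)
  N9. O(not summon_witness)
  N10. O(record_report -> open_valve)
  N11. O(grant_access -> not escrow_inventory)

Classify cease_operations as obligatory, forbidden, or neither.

Neither

Premise 2 is O(vacate_premises -> cease_operations), but O(vacate_premises) is not derivable from the premises, so it does not yield O(cease_operations).
No premise or chain of K-axiom applications forces O(cease_operations), and none forces O(not cease_operations). So cease_operations is neither obligatory nor forbidden under these norms.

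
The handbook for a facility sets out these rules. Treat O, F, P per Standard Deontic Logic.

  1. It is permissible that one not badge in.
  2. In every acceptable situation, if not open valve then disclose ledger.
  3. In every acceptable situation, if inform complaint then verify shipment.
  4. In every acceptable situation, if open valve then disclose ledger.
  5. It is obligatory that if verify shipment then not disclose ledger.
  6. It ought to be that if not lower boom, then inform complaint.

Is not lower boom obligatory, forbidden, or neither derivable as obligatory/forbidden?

Forbidden

Premises 4 and 2 cover both cases: O(open_valve → disclose_ledger) and O(¬open_valve → disclose_ledger). Since open_valve ∨ ¬open_valve is a tautology, O(disclose_ledger) follows.
Premise 5, O(verify_shipment → ¬disclose_ledger), contraposes to O(disclose_ledger → ¬verify_shipment); with O(disclose_ledger) we get O(¬verify_shipment).
Premise 3 is O(inform_complaint → verify_shipment); contrapositively O(¬verify_shipment → ¬inform_complaint). Since O(¬verify_shipment) holds, K gives O(¬inform_complaint).
Premise 6 is O(¬lower_boom → inform_complaint); contrapositively O(¬inform_complaint → lower_boom). Since O(¬inform_complaint) holds, K gives O(lower_boom).
Premise 1 does not contribute to this derivation.
Thus O(lower_boom), which is F(¬lower_boom): ¬lower_boom is forbidden.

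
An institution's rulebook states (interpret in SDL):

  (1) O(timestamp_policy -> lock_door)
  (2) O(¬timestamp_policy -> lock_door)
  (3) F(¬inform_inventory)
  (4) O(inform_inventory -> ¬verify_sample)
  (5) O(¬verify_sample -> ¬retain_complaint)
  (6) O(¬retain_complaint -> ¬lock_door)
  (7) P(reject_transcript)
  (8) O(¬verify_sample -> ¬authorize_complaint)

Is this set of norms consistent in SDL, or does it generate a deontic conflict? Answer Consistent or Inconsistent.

Inconsistent

Premises 1 and 2 are O(timestamp_policy -> lock_door) and O(¬timestamp_policy -> lock_door); every ideal world satisfies timestamp_policy or ¬timestamp_policy, so in either case lock_door holds — hence O(lock_door).
Premise 6, O(¬retain_complaint -> ¬lock_door), contraposes to O(lock_door -> retain_complaint); with O(lock_door) we get O(retain_complaint).
The contrapositive of premise 5 (O(¬verify_sample -> ¬retain_complaint)) is O(retain_complaint -> verify_sample), and O(retain_complaint) is already established, so O(verify_sample).
Premise 4, O(inform_inventory -> ¬verify_sample), contraposes to O(verify_sample -> ¬inform_inventory); with O(verify_sample) we get O(¬inform_inventory).
However, F(¬inform_inventory) at premise 3 amounts to O(inform_inventory).
We now have both O(¬inform_inventory) and O(inform_inventory) — inform_inventory is simultaneously obligatory and forbidden, violating the D-axiom.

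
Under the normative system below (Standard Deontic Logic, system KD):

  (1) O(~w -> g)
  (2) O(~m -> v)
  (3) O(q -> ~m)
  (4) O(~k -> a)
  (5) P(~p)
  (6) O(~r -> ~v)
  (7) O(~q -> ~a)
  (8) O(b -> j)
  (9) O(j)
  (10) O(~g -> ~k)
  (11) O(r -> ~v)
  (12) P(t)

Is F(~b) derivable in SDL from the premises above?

No

Premise 8 is O(b -> j); even if O(j) held, inferring O(b) would be affirming the consequent — invalid.
No other premise forces O(b). An ideal world satisfying every premise can still have ~b true, so F(~b) is not derivable.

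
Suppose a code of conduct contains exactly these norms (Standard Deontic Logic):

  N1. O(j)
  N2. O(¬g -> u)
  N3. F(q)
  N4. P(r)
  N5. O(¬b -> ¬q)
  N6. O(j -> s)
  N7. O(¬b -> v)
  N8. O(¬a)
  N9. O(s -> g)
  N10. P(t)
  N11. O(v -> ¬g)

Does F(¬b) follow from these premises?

Yes

From premise 1 we have O(j).
Applying K to premise 6 (O(j -> s)) and O(j) yields O(s).
Premise 9 is O(s -> g); since O(s), deontic closure gives O(g).
Premise 11 is O(v -> ¬g); contrapositively O(g -> ¬v). Since O(g) holds, K gives O(¬v).
Premise 7 is O(¬b -> v); contrapositively O(¬v -> b). Since O(¬v) holds, K gives O(b).
Premises 2, 3, 4, 5, 8, 10 do not contribute to this derivation.
So O(b) holds, i.e. F(¬b). The claim follows.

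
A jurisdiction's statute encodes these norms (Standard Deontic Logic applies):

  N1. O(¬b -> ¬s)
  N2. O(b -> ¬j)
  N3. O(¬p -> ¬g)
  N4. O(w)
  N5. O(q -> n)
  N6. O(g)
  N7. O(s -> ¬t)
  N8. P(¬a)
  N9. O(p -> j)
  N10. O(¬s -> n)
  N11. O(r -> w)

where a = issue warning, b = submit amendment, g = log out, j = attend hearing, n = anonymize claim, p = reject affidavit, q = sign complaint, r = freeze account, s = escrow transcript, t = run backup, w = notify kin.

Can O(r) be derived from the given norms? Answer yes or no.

Premise 11 is O(r -> w); even if O(w) held, inferring O(r) would be affirming the consequent — invalid.
No other premise forces O(r). An ideal world satisfying every premise can still have r false, so O(r) is not derivable.

No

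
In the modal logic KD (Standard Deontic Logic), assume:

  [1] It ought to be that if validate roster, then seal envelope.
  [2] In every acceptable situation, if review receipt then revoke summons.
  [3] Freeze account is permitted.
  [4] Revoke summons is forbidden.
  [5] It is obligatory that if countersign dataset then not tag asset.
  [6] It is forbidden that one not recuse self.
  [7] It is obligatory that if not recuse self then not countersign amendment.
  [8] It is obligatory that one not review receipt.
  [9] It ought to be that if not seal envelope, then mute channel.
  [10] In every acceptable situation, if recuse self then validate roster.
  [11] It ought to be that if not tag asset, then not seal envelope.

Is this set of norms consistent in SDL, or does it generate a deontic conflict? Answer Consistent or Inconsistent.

Premise 2 is O(review_receipt → revoke_summons), but O(review_receipt) is not derivable from the premises, so it does not yield O(revoke_summons).
So O(revoke_summons) is not derivable, and the apparent clash with O(¬revoke_summons) does not arise.
A world satisfying every obligation exists (e.g. countersign_amendment=false, countersign_dataset=false, freeze_account=false, mute_channel=false, recuse_self=true, review_receipt=false, revoke_summons=false, seal_envelope=true, tag_asset=true, validate_roster=true); no atom is both obligatory and forbidden, so the set is consistent.

Consistent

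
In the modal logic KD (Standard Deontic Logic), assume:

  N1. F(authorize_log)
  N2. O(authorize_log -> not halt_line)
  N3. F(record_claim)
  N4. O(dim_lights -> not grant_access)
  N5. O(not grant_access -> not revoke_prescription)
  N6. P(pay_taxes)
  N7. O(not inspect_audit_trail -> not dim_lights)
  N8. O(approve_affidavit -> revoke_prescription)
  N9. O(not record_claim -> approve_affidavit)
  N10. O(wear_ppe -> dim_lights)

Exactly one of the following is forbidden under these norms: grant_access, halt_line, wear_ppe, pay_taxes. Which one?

wear_ppe

Premise 3, F(record_claim), is equivalent to O(not record_claim).
Applying K to premise 9 (O(not record_claim -> approve_affidavit)) and O(not record_claim) yields O(approve_affidavit).
Premise 8 is O(approve_affidavit -> revoke_prescription); since O(approve_affidavit), deontic closure gives O(revoke_prescription).
Premise 5 is O(not grant_access -> not revoke_prescription); contrapositively O(revoke_prescription -> grant_access). Since O(revoke_prescription) holds, K gives O(grant_access).
Premise 4, O(dim_lights -> not grant_access), contraposes to O(grant_access -> not dim_lights); with O(grant_access) we get O(not dim_lights).
Premise 10 is O(wear_ppe -> dim_lights); contrapositively O(not dim_lights -> not wear_ppe). Since O(not dim_lights) holds, K gives O(not wear_ppe).
So O(not wear_ppe) holds, i.e. wear_ppe is forbidden. None of the other listed options is forbidden under the premises.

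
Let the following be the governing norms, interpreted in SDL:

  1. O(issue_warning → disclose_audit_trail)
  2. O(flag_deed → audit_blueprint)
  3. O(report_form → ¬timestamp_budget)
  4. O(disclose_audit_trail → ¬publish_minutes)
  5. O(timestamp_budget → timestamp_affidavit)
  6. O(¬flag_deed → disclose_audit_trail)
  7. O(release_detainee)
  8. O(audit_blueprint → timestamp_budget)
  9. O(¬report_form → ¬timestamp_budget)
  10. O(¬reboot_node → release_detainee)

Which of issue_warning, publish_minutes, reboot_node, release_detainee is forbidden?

Premises 3 and 9 cover both cases: O(report_form → ¬timestamp_budget) and O(¬report_form → ¬timestamp_budget). Since report_form ∨ ¬report_form is a tautology, O(¬timestamp_budget) follows.
The contrapositive of premise 8 (O(audit_blueprint → timestamp_budget)) is O(¬timestamp_budget → ¬audit_blueprint), and O(¬timestamp_budget) is already established, so O(¬audit_blueprint).
Premise 2, O(flag_deed → audit_blueprint), contraposes to O(¬audit_blueprint → ¬flag_deed); with O(¬audit_blueprint) we get O(¬flag_deed).
Premise 6 is O(¬flag_deed → disclose_audit_trail); since O(¬flag_deed), deontic closure gives O(disclose_audit_trail).
With premise 4, O(disclose_audit_trail → ¬publish_minutes), the K-axiom yields O(¬publish_minutes).
So O(¬publish_minutes) holds, i.e. publish_minutes is forbidden. None of the other listed options is forbidden under the premises.

publish_minutes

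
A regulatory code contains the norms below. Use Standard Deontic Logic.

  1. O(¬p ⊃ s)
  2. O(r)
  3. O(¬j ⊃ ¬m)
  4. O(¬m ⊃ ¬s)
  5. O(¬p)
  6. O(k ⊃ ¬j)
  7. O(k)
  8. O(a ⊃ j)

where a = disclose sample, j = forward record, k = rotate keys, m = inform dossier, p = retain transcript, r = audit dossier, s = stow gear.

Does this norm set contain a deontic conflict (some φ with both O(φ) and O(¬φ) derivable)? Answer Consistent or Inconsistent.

Premise 5 gives O(¬p).
Premise 1 is O(¬p ⊃ s); since O(¬p), deontic closure gives O(s).
Premise 4, O(¬m ⊃ ¬s), contraposes to O(s ⊃ m); with O(s) we get O(m).
Premise 3 is O(¬j ⊃ ¬m); contrapositively O(m ⊃ j). Since O(m) holds, K gives O(j).
Premise 6 is O(k ⊃ ¬j); contrapositively O(j ⊃ ¬k). Since O(j) holds, K gives O(¬k).
However, premise 7 gives O(k).
We now have both O(¬k) and O(k) — k is simultaneously obligatory and forbidden, violating the D-axiom.

Inconsistent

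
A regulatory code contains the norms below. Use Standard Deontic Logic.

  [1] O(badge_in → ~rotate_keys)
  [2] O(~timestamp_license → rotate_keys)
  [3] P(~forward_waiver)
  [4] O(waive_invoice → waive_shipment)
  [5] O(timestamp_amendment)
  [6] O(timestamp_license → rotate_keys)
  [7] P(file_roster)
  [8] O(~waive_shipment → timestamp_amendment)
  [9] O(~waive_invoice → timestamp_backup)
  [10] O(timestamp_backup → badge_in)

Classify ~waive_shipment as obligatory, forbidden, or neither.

Forbidden

Premises 6 and 2 cover both cases: O(timestamp_license → rotate_keys) and O(~timestamp_license → rotate_keys). Since timestamp_license ∨ ~timestamp_license is a tautology, O(rotate_keys) follows.
The contrapositive of premise 1 (O(badge_in → ~rotate_keys)) is O(rotate_keys → ~badge_in), and O(rotate_keys) is already established, so O(~badge_in).
The contrapositive of premise 10 (O(timestamp_backup → badge_in)) is O(~badge_in → ~timestamp_backup), and O(~badge_in) is already established, so O(~timestamp_backup).
The contrapositive of premise 9 (O(~waive_invoice → timestamp_backup)) is O(~timestamp_backup → waive_invoice), and O(~timestamp_backup) is already established, so O(waive_invoice).
Premise 4 is O(waive_invoice → waive_shipment); since O(waive_invoice), deontic closure gives O(waive_shipment).
Premises 3, 5, 7, 8 do not contribute to this derivation.
Thus O(waive_shipment), which is F(~waive_shipment): ~waive_shipment is forbidden.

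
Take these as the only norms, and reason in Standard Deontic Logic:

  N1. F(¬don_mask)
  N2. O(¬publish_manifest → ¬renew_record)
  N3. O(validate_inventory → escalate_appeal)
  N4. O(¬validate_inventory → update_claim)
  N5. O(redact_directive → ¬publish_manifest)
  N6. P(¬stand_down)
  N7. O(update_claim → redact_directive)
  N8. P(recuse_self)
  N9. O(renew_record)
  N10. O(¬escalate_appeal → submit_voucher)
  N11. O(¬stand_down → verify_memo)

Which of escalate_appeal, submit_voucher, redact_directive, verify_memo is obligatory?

Premise 9 states O(renew_record) outright.
Premise 2 is O(¬publish_manifest → ¬renew_record); contrapositively O(renew_record → publish_manifest). Since O(renew_record) holds, K gives O(publish_manifest).
Premise 5 is O(redact_directive → ¬publish_manifest); contrapositively O(publish_manifest → ¬redact_directive). Since O(publish_manifest) holds, K gives O(¬redact_directive).
Premise 7 is O(update_claim → redact_directive); contrapositively O(¬redact_directive → ¬update_claim). Since O(¬redact_directive) holds, K gives O(¬update_claim).
The contrapositive of premise 4 (O(¬validate_inventory → update_claim)) is O(¬update_claim → validate_inventory), and O(¬update_claim) is already established, so O(validate_inventory).
With premise 3, O(validate_inventory → escalate_appeal), the K-axiom yields O(escalate_appeal).
So O(escalate_appeal) holds — escalate_appeal is obligatory. None of the other listed options is made obligatory by any chain of premises.

escalate_appeal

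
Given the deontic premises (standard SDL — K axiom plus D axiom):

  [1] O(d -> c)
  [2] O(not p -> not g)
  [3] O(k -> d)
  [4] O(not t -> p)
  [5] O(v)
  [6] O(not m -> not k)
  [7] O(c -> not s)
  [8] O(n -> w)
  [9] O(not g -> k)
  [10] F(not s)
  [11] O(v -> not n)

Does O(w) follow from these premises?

Premise 8 is O(n -> w), but O(n) is not derivable from the premises, so it does not yield O(w).
No other premise forces O(w). An ideal world satisfying every premise can still have w false, so O(w) is not derivable.

No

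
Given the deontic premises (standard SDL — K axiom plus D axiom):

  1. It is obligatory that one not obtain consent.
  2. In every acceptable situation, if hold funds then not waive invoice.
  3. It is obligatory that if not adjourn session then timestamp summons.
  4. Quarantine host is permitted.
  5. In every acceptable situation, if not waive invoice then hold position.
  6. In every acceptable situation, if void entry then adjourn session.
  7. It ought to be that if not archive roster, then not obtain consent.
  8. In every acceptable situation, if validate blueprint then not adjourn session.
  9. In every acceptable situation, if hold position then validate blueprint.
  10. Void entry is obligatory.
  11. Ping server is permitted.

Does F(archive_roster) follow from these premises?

No

Premise 7 is O(¬archive_roster → ¬obtain_consent); even if O(¬obtain_consent) held, inferring O(¬archive_roster) would be affirming the consequent — invalid.
No other premise forces O(¬archive_roster). An ideal world satisfying every premise can still have archive_roster true, so F(archive_roster) is not derivable.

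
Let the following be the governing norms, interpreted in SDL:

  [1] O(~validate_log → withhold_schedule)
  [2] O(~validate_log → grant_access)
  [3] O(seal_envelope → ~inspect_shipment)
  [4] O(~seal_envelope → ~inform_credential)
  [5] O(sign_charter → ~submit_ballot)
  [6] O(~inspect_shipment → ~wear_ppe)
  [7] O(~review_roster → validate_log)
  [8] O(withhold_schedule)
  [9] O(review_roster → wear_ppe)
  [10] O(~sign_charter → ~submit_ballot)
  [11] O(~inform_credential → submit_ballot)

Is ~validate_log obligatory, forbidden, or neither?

Forbidden

Premises 10 and 5 are O(~sign_charter → ~submit_ballot) and O(sign_charter → ~submit_ballot); every ideal world satisfies ~sign_charter or sign_charter, so in either case ~submit_ballot holds — hence O(~submit_ballot).
The contrapositive of premise 11 (O(~inform_credential → submit_ballot)) is O(~submit_ballot → inform_credential), and O(~submit_ballot) is already established, so O(inform_credential).
Premise 4 is O(~seal_envelope → ~inform_credential); contrapositively O(inform_credential → seal_envelope). Since O(inform_credential) holds, K gives O(seal_envelope).
From O(seal_envelope) and premise 3, O(seal_envelope → ~inspect_shipment), we obtain O(~inspect_shipment).
With premise 6, O(~inspect_shipment → ~wear_ppe), the K-axiom yields O(~wear_ppe).
Premise 9 is O(review_roster → wear_ppe); contrapositively O(~wear_ppe → ~review_roster). Since O(~wear_ppe) holds, K gives O(~review_roster).
With premise 7, O(~review_roster → validate_log), the K-axiom yields O(validate_log).
Premises 1, 2, 8 do not contribute to this derivation.
Thus O(validate_log), which is F(~validate_log): ~validate_log is forbidden.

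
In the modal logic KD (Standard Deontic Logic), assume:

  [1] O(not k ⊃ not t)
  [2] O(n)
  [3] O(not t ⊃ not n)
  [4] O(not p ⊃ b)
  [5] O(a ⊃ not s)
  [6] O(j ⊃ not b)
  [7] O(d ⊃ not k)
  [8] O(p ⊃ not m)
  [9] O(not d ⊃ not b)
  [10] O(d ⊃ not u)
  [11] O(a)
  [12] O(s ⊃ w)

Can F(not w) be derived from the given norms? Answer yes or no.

No

Premise 12 is O(s ⊃ w), but O(s) is not derivable from the premises, so it does not yield O(w).
No other premise forces O(w). An ideal world satisfying every premise can still have not w true, so F(not w) is not derivable.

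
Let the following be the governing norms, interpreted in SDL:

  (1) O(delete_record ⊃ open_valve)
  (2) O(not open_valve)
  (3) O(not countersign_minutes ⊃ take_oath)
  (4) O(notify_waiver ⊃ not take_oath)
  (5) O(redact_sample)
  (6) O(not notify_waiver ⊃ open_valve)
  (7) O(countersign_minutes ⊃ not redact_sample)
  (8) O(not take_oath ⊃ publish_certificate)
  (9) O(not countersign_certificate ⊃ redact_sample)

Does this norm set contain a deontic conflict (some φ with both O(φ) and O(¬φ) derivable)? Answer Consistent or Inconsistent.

Inconsistent

From premise 5 we have O(redact_sample).
Premise 7, O(countersign_minutes ⊃ not redact_sample), contraposes to O(redact_sample ⊃ not countersign_minutes); with O(redact_sample) we get O(not countersign_minutes).
From O(not countersign_minutes) and premise 3, O(not countersign_minutes ⊃ take_oath), we obtain O(take_oath).
The contrapositive of premise 4 (O(notify_waiver ⊃ not take_oath)) is O(take_oath ⊃ not notify_waiver), and O(take_oath) is already established, so O(not notify_waiver).
Premise 6 is O(not notify_waiver ⊃ open_valve); since O(not notify_waiver), deontic closure gives O(open_valve).
However, premise 2 gives O(not open_valve).
We now have both O(open_valve) and O(not open_valve) — open_valve is simultaneously obligatory and forbidden, violating the D-axiom.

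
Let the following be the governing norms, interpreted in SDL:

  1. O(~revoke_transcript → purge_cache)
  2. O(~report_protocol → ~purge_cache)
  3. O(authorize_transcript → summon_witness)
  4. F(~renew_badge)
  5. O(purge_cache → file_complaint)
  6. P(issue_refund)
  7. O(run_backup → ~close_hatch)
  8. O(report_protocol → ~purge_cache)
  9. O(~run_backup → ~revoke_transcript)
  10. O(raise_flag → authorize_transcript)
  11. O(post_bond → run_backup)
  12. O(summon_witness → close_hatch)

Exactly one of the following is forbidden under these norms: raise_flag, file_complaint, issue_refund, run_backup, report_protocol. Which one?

Premises 2 and 8 are O(~report_protocol → ~purge_cache) and O(report_protocol → ~purge_cache); every ideal world satisfies ~report_protocol or report_protocol, so in either case ~purge_cache holds — hence O(~purge_cache).
Premise 1, O(~revoke_transcript → purge_cache), contraposes to O(~purge_cache → revoke_transcript); with O(~purge_cache) we get O(revoke_transcript).
Premise 9 is O(~run_backup → ~revoke_transcript); contrapositively O(revoke_transcript → run_backup). Since O(revoke_transcript) holds, K gives O(run_backup).
From O(run_backup) and premise 7, O(run_backup → ~close_hatch), we obtain O(~close_hatch).
Premise 12 is O(summon_witness → close_hatch); contrapositively O(~close_hatch → ~summon_witness). Since O(~close_hatch) holds, K gives O(~summon_witness).
Premise 3, O(authorize_transcript → summon_witness), contraposes to O(~summon_witness → ~authorize_transcript); with O(~summon_witness) we get O(~authorize_transcript).
The contrapositive of premise 10 (O(raise_flag → authorize_transcript)) is O(~authorize_transcript → ~raise_flag), and O(~authorize_transcript) is already established, so O(~raise_flag).
So O(~raise_flag) holds, i.e. raise_flag is forbidden. None of the other listed options is forbidden under the premises.

raise_flag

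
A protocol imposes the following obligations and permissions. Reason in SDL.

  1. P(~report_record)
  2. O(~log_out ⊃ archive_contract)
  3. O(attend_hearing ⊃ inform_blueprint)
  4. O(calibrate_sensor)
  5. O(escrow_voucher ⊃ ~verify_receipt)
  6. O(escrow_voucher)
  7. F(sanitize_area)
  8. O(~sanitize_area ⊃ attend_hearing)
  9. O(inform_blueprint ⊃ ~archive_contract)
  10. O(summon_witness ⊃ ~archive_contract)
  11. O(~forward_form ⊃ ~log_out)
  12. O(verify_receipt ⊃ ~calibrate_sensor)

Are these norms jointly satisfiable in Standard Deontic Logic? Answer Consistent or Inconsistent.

Consistent

Premise 12 is O(verify_receipt ⊃ ~calibrate_sensor), but O(verify_receipt) is not derivable from the premises, so it does not yield O(~calibrate_sensor).
So O(~calibrate_sensor) is not derivable, and the apparent clash with O(calibrate_sensor) does not arise.
A world satisfying every obligation exists (e.g. archive_contract=false, attend_hearing=true, calibrate_sensor=true, escrow_voucher=true, forward_form=true, inform_blueprint=true, log_out=true, report_record=false, sanitize_area=false, summon_witness=false, verify_receipt=false); no atom is both obligatory and forbidden, so the set is consistent.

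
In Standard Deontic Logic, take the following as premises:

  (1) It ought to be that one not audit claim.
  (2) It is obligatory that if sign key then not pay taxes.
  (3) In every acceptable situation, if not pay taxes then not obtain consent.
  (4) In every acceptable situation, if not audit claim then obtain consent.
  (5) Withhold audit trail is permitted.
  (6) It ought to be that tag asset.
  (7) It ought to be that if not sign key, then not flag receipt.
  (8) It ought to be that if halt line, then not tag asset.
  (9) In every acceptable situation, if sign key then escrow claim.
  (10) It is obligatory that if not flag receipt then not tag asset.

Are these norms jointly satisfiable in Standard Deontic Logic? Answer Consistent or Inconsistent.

From premise 1 we have O(¬audit_claim).
Premise 4 is O(¬audit_claim → obtain_consent); since O(¬audit_claim), deontic closure gives O(obtain_consent).
Premise 3, O(¬pay_taxes → ¬obtain_consent), contraposes to O(obtain_consent → pay_taxes); with O(obtain_consent) we get O(pay_taxes).
Premise 2, O(sign_key → ¬pay_taxes), contraposes to O(pay_taxes → ¬sign_key); with O(pay_taxes) we get O(¬sign_key).
Applying K to premise 7 (O(¬sign_key → ¬flag_receipt)) and O(¬sign_key) yields O(¬flag_receipt).
Applying K to premise 10 (O(¬flag_receipt → ¬tag_asset)) and O(¬flag_receipt) yields O(¬tag_asset).
Yet premise 6 states O(tag_asset).
We now have both O(¬tag_asset) and O(tag_asset) — tag_asset is simultaneously obligatory and forbidden, violating the D-axiom.

Inconsistent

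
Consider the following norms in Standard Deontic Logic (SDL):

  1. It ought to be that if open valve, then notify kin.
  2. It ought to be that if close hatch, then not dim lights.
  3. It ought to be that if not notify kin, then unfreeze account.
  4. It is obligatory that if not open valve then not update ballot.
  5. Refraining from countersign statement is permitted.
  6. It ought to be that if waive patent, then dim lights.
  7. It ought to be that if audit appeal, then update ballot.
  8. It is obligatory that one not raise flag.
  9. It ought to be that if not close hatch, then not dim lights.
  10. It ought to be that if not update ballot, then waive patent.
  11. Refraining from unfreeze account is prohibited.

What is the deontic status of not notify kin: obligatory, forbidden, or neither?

Forbidden

Premises 2 and 9 are O(close_hatch → ¬dim_lights) and O(¬close_hatch → ¬dim_lights); every ideal world satisfies close_hatch or ¬close_hatch, so in either case ¬dim_lights holds — hence O(¬dim_lights).
The contrapositive of premise 6 (O(waive_patent → dim_lights)) is O(¬dim_lights → ¬waive_patent), and O(¬dim_lights) is already established, so O(¬waive_patent).
The contrapositive of premise 10 (O(¬update_ballot → waive_patent)) is O(¬waive_patent → update_ballot), and O(¬waive_patent) is already established, so O(update_ballot).
The contrapositive of premise 4 (O(¬open_valve → ¬update_ballot)) is O(update_ballot → open_valve), and O(update_ballot) is already established, so O(open_valve).
Applying K to premise 1 (O(open_valve → notify_kin)) and O(open_valve) yields O(notify_kin).
Premises 3, 5, 7, 8, 11 do not contribute to this derivation.
Thus O(notify_kin), which is F(¬notify_kin): ¬notify_kin is forbidden.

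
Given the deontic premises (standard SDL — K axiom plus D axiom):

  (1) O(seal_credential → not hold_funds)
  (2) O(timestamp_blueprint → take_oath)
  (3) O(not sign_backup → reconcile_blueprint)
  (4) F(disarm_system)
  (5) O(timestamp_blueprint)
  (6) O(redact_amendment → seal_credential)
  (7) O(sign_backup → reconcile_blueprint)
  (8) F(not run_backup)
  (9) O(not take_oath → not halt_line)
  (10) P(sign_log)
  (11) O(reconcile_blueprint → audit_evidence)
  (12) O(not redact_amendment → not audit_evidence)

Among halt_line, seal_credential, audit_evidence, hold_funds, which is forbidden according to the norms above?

Premises 3 and 7 cover both cases: O(not sign_backup → reconcile_blueprint) and O(sign_backup → reconcile_blueprint). Since not sign_backup ∨ sign_backup is a tautology, O(reconcile_blueprint) follows.
Applying K to premise 11 (O(reconcile_blueprint → audit_evidence)) and O(reconcile_blueprint) yields O(audit_evidence).
The contrapositive of premise 12 (O(not redact_amendment → not audit_evidence)) is O(audit_evidence → redact_amendment), and O(audit_evidence) is already established, so O(redact_amendment).
From O(redact_amendment) and premise 6, O(redact_amendment → seal_credential), we obtain O(seal_credential).
Applying K to premise 1 (O(seal_credential → not hold_funds)) and O(seal_credential) yields O(not hold_funds).
So O(not hold_funds) holds, i.e. hold_funds is forbidden. None of the other listed options is forbidden under the premises.

hold_funds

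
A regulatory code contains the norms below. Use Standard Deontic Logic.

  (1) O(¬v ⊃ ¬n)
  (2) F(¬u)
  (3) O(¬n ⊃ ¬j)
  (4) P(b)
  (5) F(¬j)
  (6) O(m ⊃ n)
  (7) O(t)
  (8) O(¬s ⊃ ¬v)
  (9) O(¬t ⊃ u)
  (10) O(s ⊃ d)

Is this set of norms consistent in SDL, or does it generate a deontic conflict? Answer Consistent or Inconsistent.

Premise 9 is O(¬t ⊃ u); even if O(u) held, inferring O(¬t) would be affirming the consequent — invalid.
So O(¬t) is not derivable, and the apparent clash with O(t) does not arise.
A world satisfying every obligation exists (e.g. b=false, d=true, j=true, m=false, n=true, s=true, t=true, u=true, v=true); no atom is both obligatory and forbidden, so the set is consistent.

Consistent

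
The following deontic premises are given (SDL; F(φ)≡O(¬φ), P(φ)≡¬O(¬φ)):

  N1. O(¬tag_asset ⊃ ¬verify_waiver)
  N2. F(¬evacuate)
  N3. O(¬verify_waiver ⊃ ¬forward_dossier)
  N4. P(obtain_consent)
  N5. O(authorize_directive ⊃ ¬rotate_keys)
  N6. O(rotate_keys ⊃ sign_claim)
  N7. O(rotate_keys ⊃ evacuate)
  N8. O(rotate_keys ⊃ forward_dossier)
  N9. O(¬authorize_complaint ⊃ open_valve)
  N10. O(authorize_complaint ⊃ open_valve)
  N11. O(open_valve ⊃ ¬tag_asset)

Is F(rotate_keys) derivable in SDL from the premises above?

Premises 10 and 9 are O(authorize_complaint ⊃ open_valve) and O(¬authorize_complaint ⊃ open_valve); every ideal world satisfies authorize_complaint or ¬authorize_complaint, so in either case open_valve holds — hence O(open_valve).
Premise 11 is O(open_valve ⊃ ¬tag_asset); since O(open_valve), deontic closure gives O(¬tag_asset).
With premise 1, O(¬tag_asset ⊃ ¬verify_waiver), the K-axiom yields O(¬verify_waiver).
Applying K to premise 3 (O(¬verify_waiver ⊃ ¬forward_dossier)) and O(¬verify_waiver) yields O(¬forward_dossier).
The contrapositive of premise 8 (O(rotate_keys ⊃ forward_dossier)) is O(¬forward_dossier ⊃ ¬rotate_keys), and O(¬forward_dossier) is already established, so O(¬rotate_keys).
Premises 2, 4, 5, 6, 7 do not contribute to this derivation.
So O(¬rotate_keys) holds, i.e. F(rotate_keys). The claim follows.

Yes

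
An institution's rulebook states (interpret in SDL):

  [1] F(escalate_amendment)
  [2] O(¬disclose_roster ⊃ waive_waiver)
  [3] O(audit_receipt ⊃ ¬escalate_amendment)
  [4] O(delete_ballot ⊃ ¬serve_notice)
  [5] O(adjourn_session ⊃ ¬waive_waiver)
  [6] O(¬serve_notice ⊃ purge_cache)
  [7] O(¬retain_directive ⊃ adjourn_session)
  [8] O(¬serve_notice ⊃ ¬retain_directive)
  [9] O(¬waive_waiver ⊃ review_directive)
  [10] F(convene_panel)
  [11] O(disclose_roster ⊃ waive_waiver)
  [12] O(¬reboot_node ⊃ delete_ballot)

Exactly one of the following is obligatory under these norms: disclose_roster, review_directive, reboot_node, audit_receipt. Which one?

reboot_node

Premises 2 and 11 cover both cases: O(¬disclose_roster ⊃ waive_waiver) and O(disclose_roster ⊃ waive_waiver). Since ¬disclose_roster ∨ disclose_roster is a tautology, O(waive_waiver) follows.
The contrapositive of premise 5 (O(adjourn_session ⊃ ¬waive_waiver)) is O(waive_waiver ⊃ ¬adjourn_session), and O(waive_waiver) is already established, so O(¬adjourn_session).
Premise 7, O(¬retain_directive ⊃ adjourn_session), contraposes to O(¬adjourn_session ⊃ retain_directive); with O(¬adjourn_session) we get O(retain_directive).
The contrapositive of premise 8 (O(¬serve_notice ⊃ ¬retain_directive)) is O(retain_directive ⊃ serve_notice), and O(retain_directive) is already established, so O(serve_notice).
The contrapositive of premise 4 (O(delete_ballot ⊃ ¬serve_notice)) is O(serve_notice ⊃ ¬delete_ballot), and O(serve_notice) is already established, so O(¬delete_ballot).
Premise 12 is O(¬reboot_node ⊃ delete_ballot); contrapositively O(¬delete_ballot ⊃ reboot_node). Since O(¬delete_ballot) holds, K gives O(reboot_node).
So O(reboot_node) holds — reboot_node is obligatory. None of the other listed options is made obligatory by any chain of premises.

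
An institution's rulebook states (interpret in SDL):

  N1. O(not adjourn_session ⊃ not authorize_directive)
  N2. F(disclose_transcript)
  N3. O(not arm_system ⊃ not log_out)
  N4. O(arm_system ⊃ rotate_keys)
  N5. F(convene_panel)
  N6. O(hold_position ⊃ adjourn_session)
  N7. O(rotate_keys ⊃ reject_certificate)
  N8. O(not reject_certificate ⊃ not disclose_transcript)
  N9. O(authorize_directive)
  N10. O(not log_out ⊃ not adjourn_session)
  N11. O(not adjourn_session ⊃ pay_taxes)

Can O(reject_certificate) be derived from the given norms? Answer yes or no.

From premise 9 we have O(authorize_directive).
The contrapositive of premise 1 (O(not adjourn_session ⊃ not authorize_directive)) is O(authorize_directive ⊃ adjourn_session), and O(authorize_directive) is already established, so O(adjourn_session).
Premise 10, O(not log_out ⊃ not adjourn_session), contraposes to O(adjourn_session ⊃ log_out); with O(adjourn_session) we get O(log_out).
The contrapositive of premise 3 (O(not arm_system ⊃ not log_out)) is O(log_out ⊃ arm_system), and O(log_out) is already established, so O(arm_system).
Premise 4 is O(arm_system ⊃ rotate_keys); since O(arm_system), deontic closure gives O(rotate_keys).
From O(rotate_keys) and premise 7, O(rotate_keys ⊃ reject_certificate), we obtain O(reject_certificate).
Premises 2, 5, 6, 8, 11 do not contribute to this derivation.
So O(reject_certificate) follows.

Yes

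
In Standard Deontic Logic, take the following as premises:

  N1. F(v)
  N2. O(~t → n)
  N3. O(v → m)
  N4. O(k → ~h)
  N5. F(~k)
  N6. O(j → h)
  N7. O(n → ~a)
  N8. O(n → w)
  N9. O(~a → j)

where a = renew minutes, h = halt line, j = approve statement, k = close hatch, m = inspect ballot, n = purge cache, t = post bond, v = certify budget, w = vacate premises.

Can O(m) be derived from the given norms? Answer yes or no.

No

Premise 3 is O(v → m), but O(v) is not derivable from the premises, so it does not yield O(m).
No other premise forces O(m). An ideal world satisfying every premise can still have m false, so O(m) is not derivable.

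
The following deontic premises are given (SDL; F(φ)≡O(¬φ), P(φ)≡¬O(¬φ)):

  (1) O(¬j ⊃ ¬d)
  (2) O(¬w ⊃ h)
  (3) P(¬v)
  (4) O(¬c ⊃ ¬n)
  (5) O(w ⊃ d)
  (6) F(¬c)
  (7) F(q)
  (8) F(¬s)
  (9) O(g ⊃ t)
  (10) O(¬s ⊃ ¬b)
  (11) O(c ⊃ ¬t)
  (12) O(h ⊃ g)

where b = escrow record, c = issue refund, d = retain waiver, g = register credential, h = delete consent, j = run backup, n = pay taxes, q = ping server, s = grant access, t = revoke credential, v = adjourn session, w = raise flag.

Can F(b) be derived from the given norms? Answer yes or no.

No

Premise 10 is O(¬s ⊃ ¬b), but O(¬s) is not derivable from the premises, so it does not yield O(¬b).
No other premise forces O(¬b). An ideal world satisfying every premise can still have b true, so F(b) is not derivable.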